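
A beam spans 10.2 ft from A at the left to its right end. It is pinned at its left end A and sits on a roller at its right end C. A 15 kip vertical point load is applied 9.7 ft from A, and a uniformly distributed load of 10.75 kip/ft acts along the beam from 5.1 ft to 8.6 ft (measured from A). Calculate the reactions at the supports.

Resultant of the distributed load: 10.75 × 3.5 = 37.625 kip at 6.85 ft from A.
Taking moments about A: C_y·10.2 − 15·9.7 − (10.75·3.5)·6.85 = 0 → C_y = 403.23125/10.2 = 39.5325 ≈ 39.53 kip.
ΣF_y = 0: A_y + 39.5325 − 15 − 10.75·3.5 = 0 → A_y = 13.09 kip.
ΣF_x = 0: no horizontal applied forces, so A_x = 0.

A_x = 0, A_y = 13.09 kip, C_y = 39.53 kip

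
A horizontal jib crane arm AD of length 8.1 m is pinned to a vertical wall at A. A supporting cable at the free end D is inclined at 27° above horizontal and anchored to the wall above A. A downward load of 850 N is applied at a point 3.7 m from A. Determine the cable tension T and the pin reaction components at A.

ΣM about A: T·sin27°·8.1 − 850·3.7 = 0 → T = 3145/(8.1·0.45399) = 855.243 ≈ 855.2 N.
ΣF_x = 0: A_x − T·cos27° = 0 → A_x = 855.243 × 0.891007 = 762.0 N.
ΣF_y = 0: A_y + T·sin27° − 850 = 0 → A_y = 850 − 855.243 × 0.45399 = 461.7 N.

T = 855.2 N, A_x = 762.0 N, A_y = 461.7 N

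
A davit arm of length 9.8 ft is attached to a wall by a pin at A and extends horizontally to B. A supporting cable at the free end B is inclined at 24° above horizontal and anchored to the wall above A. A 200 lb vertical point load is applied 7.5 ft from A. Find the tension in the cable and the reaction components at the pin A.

ΣM about A: T·sin24°·9.8 − 200·7.5 = 0 → T = 1500/(9.8·0.406737) = 376.315 ≈ 376.3 lb.
ΣF_x = 0: A_x − T·cos24° = 0 → A_x = 376.315 × 0.913545 = 343.8 lb.
ΣF_y = 0: A_y + T·sin24° − 200 = 0 → A_y = 200 − 376.315 × 0.406737 = 46.94 lb.

T = 376.3 lb, A_x = 343.8 lb, A_y = 46.94 lb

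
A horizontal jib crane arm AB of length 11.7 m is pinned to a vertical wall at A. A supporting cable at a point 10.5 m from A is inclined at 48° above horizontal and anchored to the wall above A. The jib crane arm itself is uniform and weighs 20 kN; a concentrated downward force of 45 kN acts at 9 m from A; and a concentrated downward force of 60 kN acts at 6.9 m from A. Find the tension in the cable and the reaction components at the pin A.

T = 120.0 kN, A_x = 80.26 kN, A_y = 35.86 kN

ΣM about A: T·sin48°·10.5 − 20·5.85 − 45·9 − 60·6.9 = 0 → T = 936/(10.5·0.743145) = 119.954 ≈ 120.0 kN.
ΣF_x = 0: A_x − T·cos48° = 0 → A_x = 119.954 × 0.669131 = 80.26 kN.
ΣF_y = 0: A_y + T·sin48° − 20 − 45 − 60 = 0 → A_y = 125 − 119.954 × 0.743145 = 35.86 kN.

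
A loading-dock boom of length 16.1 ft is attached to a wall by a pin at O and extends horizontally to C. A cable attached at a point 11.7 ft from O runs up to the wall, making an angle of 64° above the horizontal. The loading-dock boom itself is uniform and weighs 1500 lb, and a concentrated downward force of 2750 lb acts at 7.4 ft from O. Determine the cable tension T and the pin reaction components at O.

T = 3083 lb, O_x = 1352 lb, O_y = 1479 lb

ΣM about O: T·sin64°·11.7 − 1500·8.05 − 2750·7.4 = 0 → T = 32425/(11.7·0.898794) = 3083.43 ≈ 3083 lb.
ΣF_x = 0: O_x − T·cos64° = 0 → O_x = 3083.43 × 0.438371 = 1352 lb.
ΣF_y = 0: O_y + T·sin64° − 1500 − 2750 = 0 → O_y = 4250 − 3083.43 × 0.898794 = 1479 lb.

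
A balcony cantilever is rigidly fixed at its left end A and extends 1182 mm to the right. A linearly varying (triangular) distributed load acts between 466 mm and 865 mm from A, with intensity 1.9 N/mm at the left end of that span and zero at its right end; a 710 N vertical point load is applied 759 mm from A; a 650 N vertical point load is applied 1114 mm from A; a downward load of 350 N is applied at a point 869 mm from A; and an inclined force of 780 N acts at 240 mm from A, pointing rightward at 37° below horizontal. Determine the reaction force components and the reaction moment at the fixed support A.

A_x = -622.9 N, A_y = 2558 N, M_A = 1907000 N·mm

Resultant of the triangular load: ½ × 1.9 × 399 = 379.05 N, acting at 599 mm from A (one-third of the span from the peak).
ΣF_x = 0: A_x + 780·cos37° = 0 → A_x = -622.9 N.
ΣF_y = 0: A_y − ½·1.9·399 − 710 − 650 − 350 − 780·sin37° = 0 → A_y = 2558 N.
ΣM about A: M_A − (½·1.9·399)·599 − 710·759 − 650·1114 − 350·869 − 780·sin37°·240 = 0 → M_A = 1907000 N·mm.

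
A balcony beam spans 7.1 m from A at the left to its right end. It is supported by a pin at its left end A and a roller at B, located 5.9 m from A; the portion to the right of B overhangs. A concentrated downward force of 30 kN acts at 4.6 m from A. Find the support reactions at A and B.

ΣM about A: B_y·5.9 − 30·4.6 = 0 → B_y = 138/5.9 = 23.3898 ≈ 23.39 kN.
ΣF_y = 0: A_y + 23.3898 − 30 = 0 → A_y = 6.610 kN.
ΣF_x = 0: no horizontal applied forces, so A_x = 0.

A_x = 0, A_y = 6.610 kN, B_y = 23.39 kN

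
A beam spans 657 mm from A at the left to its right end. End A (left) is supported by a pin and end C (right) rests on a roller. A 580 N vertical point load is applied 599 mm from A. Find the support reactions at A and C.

Taking moments about A: C_y·657 − 580·599 = 0 → C_y = 347420/657 = 528.798 ≈ 528.8 N.
ΣF_y = 0: A_y + 528.798 − 580 = 0 → A_y = 51.20 N.
ΣF_x = 0: no horizontal applied forces, so A_x = 0.

A_x = 0, A_y = 51.20 N, C_y = 528.8 N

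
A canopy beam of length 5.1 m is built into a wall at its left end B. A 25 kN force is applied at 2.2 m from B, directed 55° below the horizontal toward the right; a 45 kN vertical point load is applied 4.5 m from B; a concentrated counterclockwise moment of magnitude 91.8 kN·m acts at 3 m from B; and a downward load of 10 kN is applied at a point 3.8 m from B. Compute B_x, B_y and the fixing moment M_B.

B_x = -14.34 kN, B_y = 75.48 kN, M_B = 193.8 kN·m

ΣF_x = 0: B_x + 25·cos55° = 0 → B_x = -14.34 kN.
ΣF_y = 0: B_y − 25·sin55° − 45 − 10 = 0 → B_y = 75.48 kN.
ΣM about B: M_B − 25·sin55°·2.2 − 45·4.5 + 91.8 − 10·3.8 = 0 → M_B = 193.8 kN·m.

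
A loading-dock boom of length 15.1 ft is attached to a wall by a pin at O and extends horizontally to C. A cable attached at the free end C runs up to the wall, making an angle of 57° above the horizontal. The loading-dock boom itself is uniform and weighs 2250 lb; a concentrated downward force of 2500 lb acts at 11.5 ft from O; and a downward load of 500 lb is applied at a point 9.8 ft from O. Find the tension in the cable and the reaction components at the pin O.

ΣM about O: T·sin57°·15.1 − 2250·7.55 − 2500·11.5 − 500·9.8 = 0 → T = 50637.5/(15.1·0.838671) = 3998.56 ≈ 3999 lb.
ΣF_x = 0: O_x − T·cos57° = 0 → O_x = 3998.56 × 0.544639 = 2178 lb.
ΣF_y = 0: O_y + T·sin57° − 2250 − 2500 − 500 = 0 → O_y = 5250 − 3998.56 × 0.838671 = 1897 lb.

T = 3999 lb, O_x = 2178 lb, O_y = 1897 lb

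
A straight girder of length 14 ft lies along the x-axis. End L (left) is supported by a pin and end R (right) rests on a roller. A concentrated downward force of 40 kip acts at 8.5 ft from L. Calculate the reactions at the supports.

Moments about L: R_y·14 − 40·8.5 = 0 → R_y = 340/14 = 24.2857 ≈ 24.29 kip.
ΣF_y = 0: L_y + 24.2857 − 40 = 0 → L_y = 15.71 kip.
ΣF_x = 0: no horizontal applied forces, so L_x = 0.

L_x = 0, L_y = 15.71 kip, R_y = 24.29 kip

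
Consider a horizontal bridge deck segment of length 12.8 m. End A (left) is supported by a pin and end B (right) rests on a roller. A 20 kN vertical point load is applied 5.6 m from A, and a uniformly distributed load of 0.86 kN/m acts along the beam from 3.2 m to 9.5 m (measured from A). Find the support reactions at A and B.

Resultant of the distributed load: 0.86 × 6.3 = 5.418 kN at 6.35 m from A.
Taking moments about A: B_y·12.8 − 20·5.6 − (0.86·6.3)·6.35 = 0 → B_y = 146.4043/12.8 = 11.4378 ≈ 11.44 kN.
ΣF_y = 0: A_y + 11.4378 − 20 − 0.86·6.3 = 0 → A_y = 13.98 kN.
ΣF_x = 0: no horizontal applied forces, so A_x = 0.

A_x = 0, A_y = 13.98 kN, B_y = 11.44 kN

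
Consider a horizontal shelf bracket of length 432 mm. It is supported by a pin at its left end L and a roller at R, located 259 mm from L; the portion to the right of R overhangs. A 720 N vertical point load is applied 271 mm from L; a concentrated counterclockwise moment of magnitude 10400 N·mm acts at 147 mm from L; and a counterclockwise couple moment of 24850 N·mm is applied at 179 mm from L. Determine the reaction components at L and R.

L_x = 0, L_y = 102.7 N, R_y = 617.3 N

Moments about L: R_y·259 − 720·271 + 10400 + 24850 = 0 → R_y = 159870/259 = 617.259 ≈ 617.3 N.
ΣF_y = 0: L_y + 617.259 − 720 = 0 → L_y = 102.7 N.
ΣF_x = 0: no horizontal applied forces, so L_x = 0.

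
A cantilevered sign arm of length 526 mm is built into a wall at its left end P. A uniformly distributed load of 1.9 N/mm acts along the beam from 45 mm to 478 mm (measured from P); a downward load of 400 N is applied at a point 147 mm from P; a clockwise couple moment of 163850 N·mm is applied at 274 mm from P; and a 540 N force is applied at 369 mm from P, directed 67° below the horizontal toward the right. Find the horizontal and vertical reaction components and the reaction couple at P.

Resultant of the distributed load: 1.9 × 433 = 822.7 N at 261.5 mm from P.
ΣF_x = 0: P_x + 540·cos67° = 0 → P_x = -211.0 N.
ΣF_y = 0: P_y − 1.9·433 − 400 − 540·sin67° = 0 → P_y = 1720 N.
ΣM about P: M_P − (1.9·433)·261.5 − 400·147 − 163850 − 540·sin67°·369 = 0 → M_P = 621200 N·mm.

P_x = -211.0 N, P_y = 1720 N, M_P = 621200 N·mm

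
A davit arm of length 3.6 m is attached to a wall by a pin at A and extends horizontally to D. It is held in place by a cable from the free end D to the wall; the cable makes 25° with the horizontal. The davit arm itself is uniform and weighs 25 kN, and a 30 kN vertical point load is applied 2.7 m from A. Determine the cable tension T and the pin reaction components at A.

ΣM about A: T·sin25°·3.6 − 25·1.8 − 30·2.7 = 0 → T = 126/(3.6·0.422618) = 82.8171 ≈ 82.82 kN.
ΣF_x = 0: A_x − T·cos25° = 0 → A_x = 82.8171 × 0.906308 = 75.06 kN.
ΣF_y = 0: A_y + T·sin25° − 25 − 30 = 0 → A_y = 55 − 82.8171 × 0.422618 = 20.00 kN.

T = 82.82 kN, A_x = 75.06 kN, A_y = 20.00 kN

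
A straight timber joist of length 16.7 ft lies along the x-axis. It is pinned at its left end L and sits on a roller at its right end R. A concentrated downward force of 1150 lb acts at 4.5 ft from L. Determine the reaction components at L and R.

ΣM about L: R_y·16.7 − 1150·4.5 = 0 → R_y = 5175/16.7 = 309.88 ≈ 309.9 lb.
ΣF_y = 0: L_y + 309.88 − 1150 = 0 → L_y = 840.1 lb.
ΣF_x = 0: no horizontal applied forces, so L_x = 0.

L_x = 0, L_y = 840.1 lb, R_y = 309.9 lb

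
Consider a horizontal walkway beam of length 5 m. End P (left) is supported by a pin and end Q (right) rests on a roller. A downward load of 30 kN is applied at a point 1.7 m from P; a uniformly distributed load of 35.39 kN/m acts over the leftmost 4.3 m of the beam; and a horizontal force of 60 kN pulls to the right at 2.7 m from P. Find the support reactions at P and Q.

P_x = -60.00 kN, P_y = 106.5 kN, Q_y = 75.64 kN

Resultant of the distributed load: 35.39 × 4.3 = 152.177 kN at 2.15 m from P.
Taking moments about P: Q_y·5 − 30·1.7 − (35.39·4.3)·2.15 = 0 → Q_y = 378.18055/5 = 75.6361 ≈ 75.64 kN.
ΣF_y = 0: P_y + 75.6361 − 30 − 35.39·4.3 = 0 → P_y = 106.5 kN.
ΣF_x = 0: P_x + 60 = 0 → P_x = -60.00 kN.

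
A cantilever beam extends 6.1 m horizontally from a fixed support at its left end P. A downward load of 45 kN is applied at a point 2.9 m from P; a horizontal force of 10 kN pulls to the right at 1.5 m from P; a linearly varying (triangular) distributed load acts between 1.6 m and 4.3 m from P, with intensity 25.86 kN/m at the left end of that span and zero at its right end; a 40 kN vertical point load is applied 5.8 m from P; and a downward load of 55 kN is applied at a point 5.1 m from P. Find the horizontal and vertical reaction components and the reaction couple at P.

Resultant of the triangular load: ½ × 25.86 × 2.7 = 34.911 kN, acting at 2.5 m from P (one-third of the span from the peak).
ΣF_x = 0: P_x + 10 = 0 → P_x = -10.00 kN.
ΣF_y = 0: P_y − 45 − ½·25.86·2.7 − 40 − 55 = 0 → P_y = 174.9 kN.
ΣM about P: M_P − 45·2.9 − (½·25.86·2.7)·2.5 − 40·5.8 − 55·5.1 = 0 → M_P = 730.3 kN·m.

P_x = -10.00 kN, P_y = 174.9 kN, M_P = 730.3 kN·m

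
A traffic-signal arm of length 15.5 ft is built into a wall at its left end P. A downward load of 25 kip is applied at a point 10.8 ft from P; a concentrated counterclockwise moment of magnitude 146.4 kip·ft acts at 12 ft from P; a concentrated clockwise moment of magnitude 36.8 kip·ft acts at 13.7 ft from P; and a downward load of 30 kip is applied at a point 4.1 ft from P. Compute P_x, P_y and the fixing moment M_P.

ΣF_x = 0: P_x = 0.
ΣF_y = 0: P_y − 25 − 30 = 0 → P_y = 55.00 kip.
ΣM about P: M_P − 25·10.8 + 146.4 − 36.8 − 30·4.1 = 0 → M_P = 283.4 kip·ft.

P_x = 0, P_y = 55.00 kip, M_P = 283.4 kip·ft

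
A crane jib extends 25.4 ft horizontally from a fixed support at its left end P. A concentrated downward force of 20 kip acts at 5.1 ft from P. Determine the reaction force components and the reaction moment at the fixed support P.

P_x = 0, P_y = 20.00 kip, M_P = 102.0 kip·ft

ΣF_x = 0: P_x = 0.
ΣF_y = 0: P_y − 20 = 0 → P_y = 20.00 kip.
ΣM about P: M_P − 20·5.1 = 0 → M_P = 102.0 kip·ft.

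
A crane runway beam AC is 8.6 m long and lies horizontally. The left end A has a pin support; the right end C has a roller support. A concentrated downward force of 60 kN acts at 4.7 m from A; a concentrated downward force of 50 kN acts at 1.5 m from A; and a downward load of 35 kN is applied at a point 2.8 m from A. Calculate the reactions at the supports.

ΣM about A: C_y·8.6 − 60·4.7 − 50·1.5 − 35·2.8 = 0 → C_y = 455/8.6 = 52.907 ≈ 52.91 kN.
ΣF_y = 0: A_y + 52.907 − 60 − 50 − 35 = 0 → A_y = 92.09 kN.
ΣF_x = 0: no horizontal applied forces, so A_x = 0.

A_x = 0, A_y = 92.09 kN, C_y = 52.91 kN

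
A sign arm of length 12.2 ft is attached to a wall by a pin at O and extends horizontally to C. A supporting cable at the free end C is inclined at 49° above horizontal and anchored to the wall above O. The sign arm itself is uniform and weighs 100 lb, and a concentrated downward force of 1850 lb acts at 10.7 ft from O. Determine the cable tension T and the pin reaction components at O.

ΣM about O: T·sin49°·12.2 − 100·6.1 − 1850·10.7 = 0 → T = 20405/(12.2·0.75471) = 2216.14 ≈ 2216 lb.
ΣF_x = 0: O_x − T·cos49° = 0 → O_x = 2216.14 × 0.656059 = 1454 lb.
ΣF_y = 0: O_y + T·sin49° − 100 − 1850 = 0 → O_y = 1950 − 2216.14 × 0.75471 = 277.5 lb.

T = 2216 lb, O_x = 1454 lb, O_y = 277.5 lb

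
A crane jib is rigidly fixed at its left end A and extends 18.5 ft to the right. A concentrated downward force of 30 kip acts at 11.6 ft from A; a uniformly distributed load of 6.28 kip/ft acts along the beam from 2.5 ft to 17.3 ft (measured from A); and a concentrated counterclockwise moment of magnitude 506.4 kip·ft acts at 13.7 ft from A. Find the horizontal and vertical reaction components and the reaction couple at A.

A_x = 0, A_y = 122.9 kip, M_A = 761.7 kip·ft

Resultant of the distributed load: 6.28 × 14.8 = 92.944 kip at 9.9 ft from A.
ΣF_x = 0: A_x = 0.
ΣF_y = 0: A_y − 30 − 6.28·14.8 = 0 → A_y = 122.9 kip.
ΣM about A: M_A − 30·11.6 − (6.28·14.8)·9.9 + 506.4 = 0 → M_A = 761.7 kip·ft.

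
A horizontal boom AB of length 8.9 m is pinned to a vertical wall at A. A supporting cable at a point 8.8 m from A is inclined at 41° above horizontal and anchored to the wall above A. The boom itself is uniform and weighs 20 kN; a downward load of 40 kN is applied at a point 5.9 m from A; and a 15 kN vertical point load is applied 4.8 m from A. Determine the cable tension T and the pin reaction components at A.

ΣM about A: T·sin41°·8.8 − 20·4.45 − 40·5.9 − 15·4.8 = 0 → T = 397/(8.8·0.656059) = 68.7646 ≈ 68.76 kN.
ΣF_x = 0: A_x − T·cos41° = 0 → A_x = 68.7646 × 0.75471 = 51.90 kN.
ΣF_y = 0: A_y + T·sin41° − 20 − 40 − 15 = 0 → A_y = 75 − 68.7646 × 0.656059 = 29.89 kN.

T = 68.76 kN, A_x = 51.90 kN, A_y = 29.89 kN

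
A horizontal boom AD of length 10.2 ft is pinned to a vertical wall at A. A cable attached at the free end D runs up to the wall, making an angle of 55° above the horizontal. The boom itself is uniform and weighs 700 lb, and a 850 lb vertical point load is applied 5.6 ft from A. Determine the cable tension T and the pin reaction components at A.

ΣM about A: T·sin55°·10.2 − 700·5.1 − 850·5.6 = 0 → T = 8330/(10.2·0.819152) = 996.966 ≈ 997.0 lb.
ΣF_x = 0: A_x − T·cos55° = 0 → A_x = 996.966 × 0.573576 = 571.8 lb.
ΣF_y = 0: A_y + T·sin55° − 700 − 850 = 0 → A_y = 1550 − 996.966 × 0.819152 = 733.3 lb.

T = 997.0 lb, A_x = 571.8 lb, A_y = 733.3 lb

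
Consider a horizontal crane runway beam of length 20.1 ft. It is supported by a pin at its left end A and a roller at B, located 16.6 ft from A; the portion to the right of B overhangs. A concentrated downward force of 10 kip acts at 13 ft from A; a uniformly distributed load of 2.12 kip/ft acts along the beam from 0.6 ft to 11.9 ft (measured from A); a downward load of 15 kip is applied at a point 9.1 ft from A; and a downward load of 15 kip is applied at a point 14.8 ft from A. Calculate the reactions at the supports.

A_x = 0, A_y = 25.51 kip, B_y = 38.45 kip

Resultant of the distributed load: 2.12 × 11.3 = 23.956 kip at 6.25 ft from A.
Moments about A: B_y·16.6 − 10·13 − (2.12·11.3)·6.25 − 15·9.1 − 15·14.8 = 0 → B_y = 638.225/16.6 = 38.4473 ≈ 38.45 kip.
ΣF_y = 0: A_y + 38.4473 − 10 − 2.12·11.3 − 15 − 15 = 0 → A_y = 25.51 kip.
ΣF_x = 0: no horizontal applied forces, so A_x = 0.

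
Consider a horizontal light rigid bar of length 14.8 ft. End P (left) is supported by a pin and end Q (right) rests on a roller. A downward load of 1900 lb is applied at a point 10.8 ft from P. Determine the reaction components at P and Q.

Moments about P: Q_y·14.8 − 1900·10.8 = 0 → Q_y = 20520/14.8 = 1386.49 ≈ 1386 lb.
ΣF_y = 0: P_y + 1386.49 − 1900 = 0 → P_y = 513.5 lb.
ΣF_x = 0: no horizontal applied forces, so P_x = 0.

P_x = 0, P_y = 513.5 lb, Q_y = 1386 lb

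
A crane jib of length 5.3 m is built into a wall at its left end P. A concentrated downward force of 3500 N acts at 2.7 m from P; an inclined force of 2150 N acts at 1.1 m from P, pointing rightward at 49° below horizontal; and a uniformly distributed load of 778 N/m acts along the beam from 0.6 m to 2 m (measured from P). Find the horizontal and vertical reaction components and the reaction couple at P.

Resultant of the distributed load: 778 × 1.4 = 1089.2 N at 1.3 m from P.
ΣF_x = 0: P_x + 2150·cos49° = 0 → P_x = -1411 N.
ΣF_y = 0: P_y − 3500 − 2150·sin49° − 778·1.4 = 0 → P_y = 6212 N.
ΣM about P: M_P − 3500·2.7 − 2150·sin49°·1.1 − (778·1.4)·1.3 = 0 → M_P = 12650 N·m.

P_x = -1411 N, P_y = 6212 N, M_P = 12650 N·m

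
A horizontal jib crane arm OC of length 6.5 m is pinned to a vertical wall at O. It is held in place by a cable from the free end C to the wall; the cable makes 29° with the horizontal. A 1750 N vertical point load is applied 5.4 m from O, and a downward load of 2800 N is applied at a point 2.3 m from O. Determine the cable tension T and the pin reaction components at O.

ΣM about O: T·sin29°·6.5 − 1750·5.4 − 2800·2.3 = 0 → T = 15890/(6.5·0.48481) = 5042.42 ≈ 5042 N.
ΣF_x = 0: O_x − T·cos29° = 0 → O_x = 5042.42 × 0.87462 = 4410 N.
ΣF_y = 0: O_y + T·sin29° − 1750 − 2800 = 0 → O_y = 4550 − 5042.42 × 0.48481 = 2105 N.

T = 5042 N, O_x = 4410 N, O_y = 2105 N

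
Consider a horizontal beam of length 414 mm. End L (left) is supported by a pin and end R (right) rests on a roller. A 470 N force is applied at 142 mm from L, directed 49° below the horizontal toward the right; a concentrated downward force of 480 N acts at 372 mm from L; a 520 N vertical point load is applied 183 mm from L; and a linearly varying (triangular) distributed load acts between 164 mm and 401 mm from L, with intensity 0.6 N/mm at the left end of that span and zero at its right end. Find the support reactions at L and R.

Resultant of the triangular load: ½ × 0.6 × 237 = 71.1 N, acting at 243 mm from L (one-third of the span from the peak).
Taking moments about L: R_y·414 − 470·sin49°·142 − 480·372 − 520·183 − (½·0.6·237)·243 = 0 → R_y = 341367/414 = 824.558 ≈ 824.6 N.
ΣF_y = 0: L_y + 824.558 − 470·sin49° − 480 − 520 − ½·0.6·237 = 0 → L_y = 601.3 N.
ΣF_x = 0: L_x + 470·cos49° = 0 → L_x = -308.3 N.

L_x = -308.3 N, L_y = 601.3 N, R_y = 824.6 N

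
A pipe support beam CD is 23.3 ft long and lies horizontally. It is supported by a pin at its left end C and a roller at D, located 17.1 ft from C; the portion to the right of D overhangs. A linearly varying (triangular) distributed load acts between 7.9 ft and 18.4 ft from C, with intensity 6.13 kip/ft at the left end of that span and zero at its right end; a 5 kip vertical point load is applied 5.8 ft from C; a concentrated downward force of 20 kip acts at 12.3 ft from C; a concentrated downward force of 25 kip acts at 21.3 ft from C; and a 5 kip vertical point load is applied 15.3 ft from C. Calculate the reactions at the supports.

C_x = 0, C_y = 14.03 kip, D_y = 73.15 kip

Resultant of the triangular load: ½ × 6.13 × 10.5 = 32.1825 kip, acting at 11.4 ft from C (one-third of the span from the peak).
ΣM about C: D_y·17.1 − (½·6.13·10.5)·11.4 − 5·5.8 − 20·12.3 − 25·21.3 − 5·15.3 = 0 → D_y = 1250.8805/17.1 = 73.1509 ≈ 73.15 kip.
ΣF_y = 0: C_y + 73.1509 − ½·6.13·10.5 − 5 − 20 − 25 − 5 = 0 → C_y = 14.03 kip.
ΣF_x = 0: no horizontal applied forces, so C_x = 0.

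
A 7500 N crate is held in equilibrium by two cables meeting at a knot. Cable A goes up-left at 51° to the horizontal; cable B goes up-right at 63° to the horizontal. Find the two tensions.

ΣF_x = 0: −T_A·cos51° + T_B·cos63° = 0 → T_B = 1.3862·T_A.
ΣF_y = 0: T_A·sin51° + T_B·sin63° = 7500.
Substitute: T_A·(0.777146 + 1.3862·0.891007) = 7500 → T_A = 3727.15 ≈ 3727 N.
Then T_B = 1.3862 × 3727.15 = 5167 N.

T_A = 3727 N, T_B = 5167 N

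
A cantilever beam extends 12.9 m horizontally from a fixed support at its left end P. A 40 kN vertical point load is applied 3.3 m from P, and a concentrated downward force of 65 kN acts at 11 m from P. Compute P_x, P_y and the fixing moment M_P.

P_x = 0, P_y = 105.0 kN, M_P = 847.0 kN·m

ΣF_x = 0: P_x = 0.
ΣF_y = 0: P_y − 40 − 65 = 0 → P_y = 105.0 kN.
ΣM about P: M_P − 40·3.3 − 65·11 = 0 → M_P = 847.0 kN·m.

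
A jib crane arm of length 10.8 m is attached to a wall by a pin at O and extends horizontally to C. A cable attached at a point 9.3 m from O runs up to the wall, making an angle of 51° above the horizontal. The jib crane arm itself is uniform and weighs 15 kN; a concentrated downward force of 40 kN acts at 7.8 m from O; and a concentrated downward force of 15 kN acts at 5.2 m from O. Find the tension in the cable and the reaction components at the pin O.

T = 65.17 kN, O_x = 41.01 kN, O_y = 19.35 kN

ΣM about O: T·sin51°·9.3 − 15·5.4 − 40·7.8 − 15·5.2 = 0 → T = 471/(9.3·0.777146) = 65.1681 ≈ 65.17 kN.
ΣF_x = 0: O_x − T·cos51° = 0 → O_x = 65.1681 × 0.62932 = 41.01 kN.
ΣF_y = 0: O_y + T·sin51° − 15 − 40 − 15 = 0 → O_y = 70 − 65.1681 × 0.777146 = 19.35 kN.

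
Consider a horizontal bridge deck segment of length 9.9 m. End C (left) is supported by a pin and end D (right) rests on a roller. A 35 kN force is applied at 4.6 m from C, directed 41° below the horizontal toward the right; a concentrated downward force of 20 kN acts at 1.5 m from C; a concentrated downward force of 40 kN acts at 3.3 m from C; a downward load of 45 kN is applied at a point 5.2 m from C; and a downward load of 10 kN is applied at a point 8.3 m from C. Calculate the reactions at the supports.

Moments about C: D_y·9.9 − 35·sin41°·4.6 − 20·1.5 − 40·3.3 − 45·5.2 − 10·8.3 = 0 → D_y = 584.626/9.9 = 59.0531 ≈ 59.05 kN.
ΣF_y = 0: C_y + 59.0531 − 35·sin41° − 20 − 40 − 45 − 10 = 0 → C_y = 78.91 kN.
ΣF_x = 0: C_x + 35·cos41° = 0 → C_x = -26.41 kN.

C_x = -26.41 kN, C_y = 78.91 kN, D_y = 59.05 kN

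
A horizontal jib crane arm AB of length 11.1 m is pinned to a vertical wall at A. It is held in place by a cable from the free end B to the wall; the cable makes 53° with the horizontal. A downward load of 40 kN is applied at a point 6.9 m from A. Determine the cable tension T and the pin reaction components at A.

T = 31.13 kN, A_x = 18.74 kN, A_y = 15.14 kN

ΣM about A: T·sin53°·11.1 − 40·6.9 = 0 → T = 276/(11.1·0.798636) = 31.1342 ≈ 31.13 kN.
ΣF_x = 0: A_x − T·cos53° = 0 → A_x = 31.1342 × 0.601815 = 18.74 kN.
ΣF_y = 0: A_y + T·sin53° − 40 = 0 → A_y = 40 − 31.1342 × 0.798636 = 15.14 kN.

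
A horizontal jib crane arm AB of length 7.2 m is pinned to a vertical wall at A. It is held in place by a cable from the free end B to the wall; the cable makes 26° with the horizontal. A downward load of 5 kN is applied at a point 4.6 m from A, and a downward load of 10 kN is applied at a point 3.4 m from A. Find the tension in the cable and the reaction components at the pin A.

ΣM about A: T·sin26°·7.2 − 5·4.6 − 10·3.4 = 0 → T = 57/(7.2·0.438371) = 18.0593 ≈ 18.06 kN.
ΣF_x = 0: A_x − T·cos26° = 0 → A_x = 18.0593 × 0.898794 = 16.23 kN.
ΣF_y = 0: A_y + T·sin26° − 5 − 10 = 0 → A_y = 15 − 18.0593 × 0.438371 = 7.083 kN.

T = 18.06 kN, A_x = 16.23 kN, A_y = 7.083 kN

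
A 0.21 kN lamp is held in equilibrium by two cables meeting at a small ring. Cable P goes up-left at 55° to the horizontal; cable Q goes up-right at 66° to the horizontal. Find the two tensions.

T_P = 0.09965 kN, T_Q = 0.1405 kN

ΣF_x = 0: −T_P·cos55° + T_Q·cos66° = 0 → T_Q = 1.41019·T_P.
ΣF_y = 0: T_P·sin55° + T_Q·sin66° = 0.21.
Substitute: T_P·(0.819152 + 1.41019·0.913545) = 0.21 → T_P = 0.0996477 ≈ 0.09965 kN.
Then T_Q = 1.41019 × 0.0996477 = 0.1405 kN.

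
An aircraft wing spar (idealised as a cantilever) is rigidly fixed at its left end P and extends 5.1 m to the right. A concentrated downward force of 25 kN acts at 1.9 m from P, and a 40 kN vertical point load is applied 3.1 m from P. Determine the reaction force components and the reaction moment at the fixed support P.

ΣF_x = 0: P_x = 0.
ΣF_y = 0: P_y − 25 − 40 = 0 → P_y = 65.00 kN.
ΣM about P: M_P − 25·1.9 − 40·3.1 = 0 → M_P = 171.5 kN·m.

P_x = 0, P_y = 65.00 kN, M_P = 171.5 kN·m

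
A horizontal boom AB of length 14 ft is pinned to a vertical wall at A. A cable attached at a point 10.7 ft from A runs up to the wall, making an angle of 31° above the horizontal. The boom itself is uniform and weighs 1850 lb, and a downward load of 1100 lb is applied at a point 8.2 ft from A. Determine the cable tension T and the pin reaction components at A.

ΣM about A: T·sin31°·10.7 − 1850·7 − 1100·8.2 = 0 → T = 21970/(10.7·0.515038) = 3986.64 ≈ 3987 lb.
ΣF_x = 0: A_x − T·cos31° = 0 → A_x = 3986.64 × 0.857167 = 3417 lb.
ΣF_y = 0: A_y + T·sin31° − 1850 − 1100 = 0 → A_y = 2950 − 3986.64 × 0.515038 = 896.7 lb.

T = 3987 lb, A_x = 3417 lb, A_y = 896.7 lb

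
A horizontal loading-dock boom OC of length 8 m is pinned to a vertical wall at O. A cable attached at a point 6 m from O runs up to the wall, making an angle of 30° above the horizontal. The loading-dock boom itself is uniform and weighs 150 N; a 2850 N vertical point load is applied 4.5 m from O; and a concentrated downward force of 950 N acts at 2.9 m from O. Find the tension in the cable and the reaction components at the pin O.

ΣM about O: T·sin30°·6 − 150·4 − 2850·4.5 − 950·2.9 = 0 → T = 16180/(6·0.5) = 5393.33 ≈ 5393 N.
ΣF_x = 0: O_x − T·cos30° = 0 → O_x = 5393.33 × 0.866025 = 4671 N.
ΣF_y = 0: O_y + T·sin30° − 150 − 2850 − 950 = 0 → O_y = 3950 − 5393.33 × 0.5 = 1253 N.

T = 5393 N, O_x = 4671 N, O_y = 1253 N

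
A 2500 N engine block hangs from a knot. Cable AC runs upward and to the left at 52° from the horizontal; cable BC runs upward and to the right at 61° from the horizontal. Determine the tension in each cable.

T_AC = 1317 N, T_BC = 1672 N

ΣF_x = 0: −T_AC·cos52° + T_BC·cos61° = 0 → T_BC = 1.2699·T_AC.
ΣF_y = 0: T_AC·sin52° + T_BC·sin61° = 2500.
Substitute: T_AC·(0.788011 + 1.2699·0.87462) = 2500 → T_AC = 1316.7 ≈ 1317 N.
Then T_BC = 1.2699 × 1316.7 = 1672 N.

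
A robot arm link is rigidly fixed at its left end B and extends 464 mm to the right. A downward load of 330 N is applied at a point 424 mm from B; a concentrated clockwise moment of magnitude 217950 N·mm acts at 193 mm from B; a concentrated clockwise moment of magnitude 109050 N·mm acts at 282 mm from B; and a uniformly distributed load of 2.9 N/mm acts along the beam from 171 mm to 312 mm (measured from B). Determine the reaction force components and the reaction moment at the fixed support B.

B_x = 0, B_y = 738.9 N, M_B = 565700 N·mm

Resultant of the distributed load: 2.9 × 141 = 408.9 N at 241.5 mm from B.
ΣF_x = 0: B_x = 0.
ΣF_y = 0: B_y − 330 − 2.9·141 = 0 → B_y = 738.9 N.
ΣM about B: M_B − 330·424 − 217950 − 109050 − (2.9·141)·241.5 = 0 → M_B = 565700 N·mm.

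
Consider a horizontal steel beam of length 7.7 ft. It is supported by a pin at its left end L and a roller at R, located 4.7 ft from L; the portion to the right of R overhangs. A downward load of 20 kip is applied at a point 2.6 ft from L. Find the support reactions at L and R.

L_x = 0, L_y = 8.936 kip, R_y = 11.06 kip

ΣM about L: R_y·4.7 − 20·2.6 = 0 → R_y = 52/4.7 = 11.0638 ≈ 11.06 kip.
ΣF_y = 0: L_y + 11.0638 − 20 = 0 → L_y = 8.936 kip.
ΣF_x = 0: no horizontal applied forces, so L_x = 0.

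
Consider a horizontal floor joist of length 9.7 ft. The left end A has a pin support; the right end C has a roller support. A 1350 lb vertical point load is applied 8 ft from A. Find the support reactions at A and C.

ΣM about A: C_y·9.7 − 1350·8 = 0 → C_y = 10800/9.7 = 1113.4 ≈ 1113 lb.
ΣF_y = 0: A_y + 1113.4 − 1350 = 0 → A_y = 236.6 lb.
ΣF_x = 0: no horizontal applied forces, so A_x = 0.

A_x = 0, A_y = 236.6 lb, C_y = 1113 lb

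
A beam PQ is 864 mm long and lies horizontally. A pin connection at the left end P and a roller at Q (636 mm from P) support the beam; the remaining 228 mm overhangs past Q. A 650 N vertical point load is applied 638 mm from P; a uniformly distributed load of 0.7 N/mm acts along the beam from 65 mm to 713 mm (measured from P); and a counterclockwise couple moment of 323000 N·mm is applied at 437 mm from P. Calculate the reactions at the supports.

P_x = 0, P_y = 682.0 N, Q_y = 421.6 N

Resultant of the distributed load: 0.7 × 648 = 453.6 N at 389 mm from P.
Taking moments about P: Q_y·636 − 650·638 − (0.7·648)·389 + 323000 = 0 → Q_y = 268150.4/636 = 421.62 ≈ 421.6 N.
ΣF_y = 0: P_y + 421.62 − 650 − 0.7·648 = 0 → P_y = 682.0 N.
ΣF_x = 0: no horizontal applied forces, so P_x = 0.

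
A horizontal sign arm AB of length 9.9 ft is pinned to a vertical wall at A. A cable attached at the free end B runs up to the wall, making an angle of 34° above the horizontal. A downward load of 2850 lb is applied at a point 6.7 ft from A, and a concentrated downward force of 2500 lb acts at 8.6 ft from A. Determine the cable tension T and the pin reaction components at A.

T = 7333 lb, A_x = 6079 lb, A_y = 1249 lb

ΣM about A: T·sin34°·9.9 − 2850·6.7 − 2500·8.6 = 0 → T = 40595/(9.9·0.559193) = 7332.9 ≈ 7333 lb.
ΣF_x = 0: A_x − T·cos34° = 0 → A_x = 7332.9 × 0.829038 = 6079 lb.
ΣF_y = 0: A_y + T·sin34° − 2850 − 2500 = 0 → A_y = 5350 − 7332.9 × 0.559193 = 1249 lb.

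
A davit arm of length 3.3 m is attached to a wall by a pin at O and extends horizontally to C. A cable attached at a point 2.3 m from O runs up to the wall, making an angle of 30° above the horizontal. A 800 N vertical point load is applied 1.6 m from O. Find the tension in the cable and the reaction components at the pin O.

T = 1113 N, O_x = 963.9 N, O_y = 243.5 N

ΣM about O: T·sin30°·2.3 − 800·1.6 = 0 → T = 1280/(2.3·0.5) = 1113.04 ≈ 1113 N.
ΣF_x = 0: O_x − T·cos30° = 0 → O_x = 1113.04 × 0.866025 = 963.9 N.
ΣF_y = 0: O_y + T·sin30° − 800 = 0 → O_y = 800 − 1113.04 × 0.5 = 243.5 N.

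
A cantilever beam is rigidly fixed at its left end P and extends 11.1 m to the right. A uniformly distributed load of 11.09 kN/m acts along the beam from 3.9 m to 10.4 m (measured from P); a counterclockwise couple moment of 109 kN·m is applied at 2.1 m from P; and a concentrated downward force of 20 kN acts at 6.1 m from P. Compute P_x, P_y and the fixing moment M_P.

Resultant of the distributed load: 11.09 × 6.5 = 72.085 kN at 7.15 m from P.
ΣF_x = 0: P_x = 0.
ΣF_y = 0: P_y − 11.09·6.5 − 20 = 0 → P_y = 92.08 kN.
ΣM about P: M_P − (11.09·6.5)·7.15 + 109 − 20·6.1 = 0 → M_P = 528.4 kN·m.

P_x = 0, P_y = 92.08 kN, M_P = 528.4 kN·m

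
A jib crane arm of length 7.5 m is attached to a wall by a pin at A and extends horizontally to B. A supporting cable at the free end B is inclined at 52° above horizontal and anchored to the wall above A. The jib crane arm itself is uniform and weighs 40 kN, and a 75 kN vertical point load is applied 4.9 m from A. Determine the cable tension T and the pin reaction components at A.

T = 87.56 kN, A_x = 53.91 kN, A_y = 46.00 kN

ΣM about A: T·sin52°·7.5 − 40·3.75 − 75·4.9 = 0 → T = 517.5/(7.5·0.788011) = 87.5622 ≈ 87.56 kN.
ΣF_x = 0: A_x − T·cos52° = 0 → A_x = 87.5622 × 0.615661 = 53.91 kN.
ΣF_y = 0: A_y + T·sin52° − 40 − 75 = 0 → A_y = 115 − 87.5622 × 0.788011 = 46.00 kN.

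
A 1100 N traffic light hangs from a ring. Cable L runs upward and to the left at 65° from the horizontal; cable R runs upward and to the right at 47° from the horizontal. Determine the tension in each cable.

T_L = 809.1 N, T_R = 501.4 N

ΣF_x = 0: −T_L·cos65° + T_R·cos47° = 0 → T_R = 0.619676·T_L.
ΣF_y = 0: T_L·sin65° + T_R·sin47° = 1100.
Substitute: T_L·(0.906308 + 0.619676·0.731354) = 1100 → T_L = 809.115 ≈ 809.1 N.
Then T_R = 0.619676 × 809.115 = 501.4 N.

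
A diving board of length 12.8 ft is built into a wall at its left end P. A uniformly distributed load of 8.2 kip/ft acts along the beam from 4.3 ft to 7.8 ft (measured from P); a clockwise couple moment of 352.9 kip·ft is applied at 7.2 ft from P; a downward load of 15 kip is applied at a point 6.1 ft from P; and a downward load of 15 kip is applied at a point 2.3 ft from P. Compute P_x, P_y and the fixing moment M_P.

P_x = 0, P_y = 58.70 kip, M_P = 652.5 kip·ft

Resultant of the distributed load: 8.2 × 3.5 = 28.7 kip at 6.05 ft from P.
ΣF_x = 0: P_x = 0.
ΣF_y = 0: P_y − 8.2·3.5 − 15 − 15 = 0 → P_y = 58.70 kip.
ΣM about P: M_P − (8.2·3.5)·6.05 − 352.9 − 15·6.1 − 15·2.3 = 0 → M_P = 652.5 kip·ft.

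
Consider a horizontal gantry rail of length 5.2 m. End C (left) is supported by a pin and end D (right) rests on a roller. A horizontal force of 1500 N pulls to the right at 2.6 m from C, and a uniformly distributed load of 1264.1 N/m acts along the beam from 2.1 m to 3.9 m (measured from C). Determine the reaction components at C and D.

Resultant of the distributed load: 1264.1 × 1.8 = 2275.38 N at 3 m from C.
Moments about C: D_y·5.2 − (1264.1·1.8)·3 = 0 → D_y = 6826.14/5.2 = 1312.72 ≈ 1313 N.
ΣF_y = 0: C_y + 1312.72 − 1264.1·1.8 = 0 → C_y = 962.7 N.
ΣF_x = 0: C_x + 1500 = 0 → C_x = -1500 N.

C_x = -1500 N, C_y = 962.7 N, D_y = 1313 N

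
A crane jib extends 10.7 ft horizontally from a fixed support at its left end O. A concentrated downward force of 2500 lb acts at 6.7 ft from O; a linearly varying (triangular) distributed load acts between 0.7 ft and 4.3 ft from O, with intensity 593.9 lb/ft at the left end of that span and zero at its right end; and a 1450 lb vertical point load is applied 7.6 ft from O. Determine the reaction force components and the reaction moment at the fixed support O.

O_x = 0, O_y = 5019 lb, M_O = 29800 lb·ft

Resultant of the triangular load: ½ × 593.9 × 3.6 = 1069.02 lb, acting at 1.9 ft from O (one-third of the span from the peak).
ΣF_x = 0: O_x = 0.
ΣF_y = 0: O_y − 2500 − ½·593.9·3.6 − 1450 = 0 → O_y = 5019 lb.
ΣM about O: M_O − 2500·6.7 − (½·593.9·3.6)·1.9 − 1450·7.6 = 0 → M_O = 29800 lb·ft.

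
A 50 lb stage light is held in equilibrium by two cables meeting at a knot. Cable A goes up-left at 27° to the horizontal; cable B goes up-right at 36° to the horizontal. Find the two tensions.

T_A = 45.40 lb, T_B = 50.00 lb

ΣF_x = 0: −T_A·cos27° + T_B·cos36° = 0 → T_B = 1.10134·T_A.
ΣF_y = 0: T_A·sin27° + T_B·sin36° = 50.
Substitute: T_A·(0.45399 + 1.10134·0.587785) = 50 → T_A = 45.3992 ≈ 45.40 lb.
Then T_B = 1.10134 × 45.3992 = 50.00 lb.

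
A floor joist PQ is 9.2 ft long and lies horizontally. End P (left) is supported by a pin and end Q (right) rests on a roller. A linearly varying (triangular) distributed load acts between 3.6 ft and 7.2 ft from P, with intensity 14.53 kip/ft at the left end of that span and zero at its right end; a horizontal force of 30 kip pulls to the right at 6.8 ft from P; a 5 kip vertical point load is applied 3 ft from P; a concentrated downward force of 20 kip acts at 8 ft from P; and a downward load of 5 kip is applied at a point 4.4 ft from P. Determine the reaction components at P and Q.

P_x = -30.00 kip, P_y = 21.10 kip, Q_y = 35.06 kip

Resultant of the triangular load: ½ × 14.53 × 3.6 = 26.154 kip, acting at 4.8 ft from P (one-third of the span from the peak).
Moments about P: Q_y·9.2 − (½·14.53·3.6)·4.8 − 5·3 − 20·8 − 5·4.4 = 0 → Q_y = 322.5392/9.2 = 35.0586 ≈ 35.06 kip.
ΣF_y = 0: P_y + 35.0586 − ½·14.53·3.6 − 5 − 20 − 5 = 0 → P_y = 21.10 kip.
ΣF_x = 0: P_x + 30 = 0 → P_x = -30.00 kip.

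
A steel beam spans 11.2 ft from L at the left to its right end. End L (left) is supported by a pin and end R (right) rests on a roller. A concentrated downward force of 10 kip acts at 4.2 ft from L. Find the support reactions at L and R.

Moments about L: R_y·11.2 − 10·4.2 = 0 → R_y = 42/11.2 = 3.750 kip.
ΣF_y = 0: L_y + 3.75 − 10 = 0 → L_y = 6.250 kip.
ΣF_x = 0: no horizontal applied forces, so L_x = 0.

L_x = 0, L_y = 6.250 kip, R_y = 3.750 kip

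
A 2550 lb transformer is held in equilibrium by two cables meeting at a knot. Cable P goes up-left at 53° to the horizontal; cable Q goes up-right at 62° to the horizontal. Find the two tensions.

ΣF_x = 0: −T_P·cos53° + T_Q·cos62° = 0 → T_Q = 1.2819·T_P.
ΣF_y = 0: T_P·sin53° + T_Q·sin62° = 2550.
Substitute: T_P·(0.798636 + 1.2819·0.882948) = 2550 → T_P = 1320.91 ≈ 1321 lb.
Then T_Q = 1.2819 × 1320.91 = 1693 lb.

T_P = 1321 lb, T_Q = 1693 lb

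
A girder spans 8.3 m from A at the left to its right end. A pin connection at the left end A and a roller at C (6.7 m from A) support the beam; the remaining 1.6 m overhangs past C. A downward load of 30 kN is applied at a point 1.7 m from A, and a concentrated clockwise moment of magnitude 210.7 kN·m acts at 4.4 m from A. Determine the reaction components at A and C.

A_x = 0, A_y = -9.060 kN, C_y = 39.06 kN

ΣM about A: C_y·6.7 − 30·1.7 − 210.7 = 0 → C_y = 261.7/6.7 = 39.0597 ≈ 39.06 kN.
ΣF_y = 0: A_y + 39.0597 − 30 = 0 → A_y = -9.060 kN.
ΣF_x = 0: no horizontal applied forces, so A_x = 0.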